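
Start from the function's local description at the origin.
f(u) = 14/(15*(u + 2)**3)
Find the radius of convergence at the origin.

Denominator factor (u + 2)^3: pole of order 3 at -2, modulus 2.
The radius of convergence is the smallest modulus among the singular points: 2.

The radius of convergence is 2.


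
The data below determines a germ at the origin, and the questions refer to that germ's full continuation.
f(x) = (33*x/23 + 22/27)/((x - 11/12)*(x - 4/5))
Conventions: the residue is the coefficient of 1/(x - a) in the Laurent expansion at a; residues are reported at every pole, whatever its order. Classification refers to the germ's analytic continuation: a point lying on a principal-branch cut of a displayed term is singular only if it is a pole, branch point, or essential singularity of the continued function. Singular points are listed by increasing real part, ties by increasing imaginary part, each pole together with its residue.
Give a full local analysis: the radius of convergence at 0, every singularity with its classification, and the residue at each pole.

Radius of convergence at 0: 4/5.
At 4/5: a pole of order 1; residue -24376/1449.
At 11/12: a pole of order 1; residue 26455/1449.

Denominator factor (x - 4/5): pole of order 1 at 4/5, modulus 4/5.
Denominator factor (x - 11/12): pole of order 1 at 11/12, modulus 11/12.
The radius of convergence is the smallest modulus among the singular points: 4/5.
At the order-1 pole 4/5 set g(x) = (x - (4/5))*f(x) = (33*x/23 + 22/27)/(x - 11/12).
Simple pole: residue = g(a) at a = 4/5, which is -24376/1449.
At the order-1 pole 11/12 set g(x) = (x - (11/12))*f(x) = (33*x/23 + 22/27)/(x - 4/5).
Simple pole: residue = g(a) at a = 11/12, which is 26455/1449.
List the singular points by increasing real part (a conjugate pair: the negative imaginary part first).


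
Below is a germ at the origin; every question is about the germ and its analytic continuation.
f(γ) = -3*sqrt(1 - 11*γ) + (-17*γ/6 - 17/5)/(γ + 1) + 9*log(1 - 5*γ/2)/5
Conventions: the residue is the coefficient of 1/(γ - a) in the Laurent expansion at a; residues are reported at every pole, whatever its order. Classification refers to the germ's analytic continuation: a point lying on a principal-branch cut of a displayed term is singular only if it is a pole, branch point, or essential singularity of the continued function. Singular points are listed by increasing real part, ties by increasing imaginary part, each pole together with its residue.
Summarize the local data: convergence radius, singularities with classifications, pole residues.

Radius of convergence at 0: 1/11.
At -1: a pole of order 1; residue -17/30.
At 1/11: an algebraic (square-root) branch point.
At 2/5: a logarithmic branch point.

Denominator factor (γ + 1): pole of order 1 at -1, modulus 1.
Branch term (9/5)*log(1 - γ/(2/5)): its argument vanishes at γ = 2/5, a logarithmic branch point, modulus 2/5.
Branch term (-3)*sqrt(1 - γ/(1/11)): its argument vanishes at γ = 1/11, a square-root branch point, modulus 1/11.
The radius of convergence is the smallest modulus among the singular points: 1/11.
The branch terms are analytic at -1 and contribute nothing to the residue; only the rational part matters.
At the order-1 pole -1 set g(γ) = (γ - (-1))*(rational part) = -17*γ/6 - 17/5.
Simple pole: residue = g(a) at a = -1, which is -17/30.
List the singular points by increasing real part (a conjugate pair: the negative imaginary part first).


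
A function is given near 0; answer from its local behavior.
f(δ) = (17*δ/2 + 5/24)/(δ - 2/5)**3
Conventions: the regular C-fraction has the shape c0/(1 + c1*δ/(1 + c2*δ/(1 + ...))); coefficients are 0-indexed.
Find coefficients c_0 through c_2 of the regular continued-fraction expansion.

The regular C-fraction coefficients are [-625/192, -483/10, 66313/1610].

Taylor coefficients (expand at 0): a_0 = -625/192, a_1 = -20125/128, a_2 = -143125/128.
c0 = a_0 = -625/192. Peel one level at a time: if S = 1 + c*δ/S' with S'(0) = 1, then c is the δ-coefficient of S and S' = c*δ/(S - 1).
S_1 = c0/f = 1 + (-483/10)*δ + (198939/100)*δ^2 + ...; c1 = -483/10.
S_2 = c1*δ/(S_1 - 1) = 1 + (66313/1610)*δ + ...; c2 = 66313/1610.


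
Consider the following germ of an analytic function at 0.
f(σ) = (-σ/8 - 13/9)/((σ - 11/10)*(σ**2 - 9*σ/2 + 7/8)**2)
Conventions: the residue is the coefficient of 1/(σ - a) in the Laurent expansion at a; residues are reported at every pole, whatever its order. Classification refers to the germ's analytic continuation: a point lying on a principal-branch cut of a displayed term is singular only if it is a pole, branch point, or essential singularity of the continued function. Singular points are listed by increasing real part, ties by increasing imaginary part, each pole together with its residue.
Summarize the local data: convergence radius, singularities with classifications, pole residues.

Denominator factor (σ - 11/10): pole of order 1 at 11/10, modulus 11/10.
Denominator factor (σ**2 - 9*σ/2 + 7/8)^2: discriminant 67/4, real irrational roots 9/4 + (1/4)*sqrt(67) and 9/4 - (1/4)*sqrt(67); poles of order 2, moduli 9/4 + (1/4)*sqrt(67) and 9/4 - (1/4)*sqrt(67).
The radius of convergence is the smallest modulus among the singular points: 9/4 - (1/4)*sqrt(67).
The factor σ**2 - 9*σ/2 + 7/8 splits as (σ - a)(σ - a') with a = 9/4 - (1/4)*sqrt(67), a' = 9/4 + (1/4)*sqrt(67). At the order-2 pole a set g(σ) = (σ - a)^2*f(σ) = [(-σ/8 - 13/9)/(σ - 11/10)] / (σ - a')^2.
Order-2 pole: residue = g'(a); g'(9/4 - (1/4)*sqrt(67)) = 284750/2954961 + (111871790/13264819929)*sqrt(67), so the residue is 284750/2954961 + (111871790/13264819929)*sqrt(67).
At the order-1 pole 11/10 set g(σ) = (σ - (11/10))*f(σ) = (-σ/8 - 13/9)/(σ**2 - 9*σ/2 + 7/8)**2.
Simple pole: residue = g(a) at a = 11/10, which is -569500/2954961.
The factor σ**2 - 9*σ/2 + 7/8 splits as (σ - a)(σ - a') with a = 9/4 + (1/4)*sqrt(67), a' = 9/4 - (1/4)*sqrt(67). At the order-2 pole a set g(σ) = (σ - a)^2*f(σ) = [(-σ/8 - 13/9)/(σ - 11/10)] / (σ - a')^2.
Order-2 pole: residue = g'(a); g'(9/4 + (1/4)*sqrt(67)) = 284750/2954961 - (111871790/13264819929)*sqrt(67), so the residue is 284750/2954961 - (111871790/13264819929)*sqrt(67).
List the singular points by increasing real part (a conjugate pair: the negative imaginary part first).

Radius of convergence at 0: 9/4 - (1/4)*sqrt(67).
At 9/4 - (1/4)*sqrt(67): a pole of order 2; residue 284750/2954961 + (111871790/13264819929)*sqrt(67).
At 11/10: a pole of order 1; residue -569500/2954961.
At 9/4 + (1/4)*sqrt(67): a pole of order 2; residue 284750/2954961 - (111871790/13264819929)*sqrt(67).


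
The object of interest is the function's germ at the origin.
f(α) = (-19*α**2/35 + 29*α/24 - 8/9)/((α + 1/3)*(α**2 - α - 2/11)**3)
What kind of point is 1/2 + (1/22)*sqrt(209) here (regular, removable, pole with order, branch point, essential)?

The point is a pole of order 3.

The denominator factor α**2 - α - 2/11 vanishes at 1/2 + (1/22)*sqrt(209) and appears to the power 3; the numerator there equals -7261/11088 + (559/18480)*sqrt(209), nonzero, and no other factor vanishes.
Hence a pole whose order is the multiplicity, 3.


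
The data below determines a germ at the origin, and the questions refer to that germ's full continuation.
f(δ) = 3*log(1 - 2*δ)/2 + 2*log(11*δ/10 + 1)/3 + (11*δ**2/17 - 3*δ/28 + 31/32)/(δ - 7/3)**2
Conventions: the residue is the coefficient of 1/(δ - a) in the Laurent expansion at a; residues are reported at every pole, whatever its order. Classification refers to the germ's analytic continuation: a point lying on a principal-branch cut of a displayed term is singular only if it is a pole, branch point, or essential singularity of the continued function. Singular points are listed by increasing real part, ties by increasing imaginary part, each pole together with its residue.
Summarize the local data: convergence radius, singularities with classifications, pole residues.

Denominator factor (δ - 7/3)^2: pole of order 2 at 7/3, modulus 7/3.
Branch term (2/3)*log(1 - δ/(-10/11)): its argument vanishes at δ = -10/11, a logarithmic branch point, modulus 10/11.
Branch term (3/2)*log(1 - δ/(1/2)): its argument vanishes at δ = 1/2, a logarithmic branch point, modulus 1/2.
The radius of convergence is the smallest modulus among the singular points: 1/2.
The branch terms are analytic at 7/3 and contribute nothing to the residue; only the rational part matters.
At the order-2 pole 7/3 set g(δ) = (δ - (7/3))^2*(rational part) = 11*δ**2/17 - 3*δ/28 + 31/32.
Order-2 pole: residue = g'(a); g'(7/3) = 4159/1428, so the residue is 4159/1428.
List the singular points by increasing real part (a conjugate pair: the negative imaginary part first).

Radius of convergence at 0: 1/2.
At -10/11: a logarithmic branch point.
At 1/2: a logarithmic branch point.
At 7/3: a pole of order 2; residue 4159/1428.


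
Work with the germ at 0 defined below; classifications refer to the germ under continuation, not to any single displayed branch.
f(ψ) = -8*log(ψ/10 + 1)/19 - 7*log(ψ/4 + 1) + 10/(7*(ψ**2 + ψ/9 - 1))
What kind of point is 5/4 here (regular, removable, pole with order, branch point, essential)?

Denominator factors: ψ**2 + ψ/9 - 1 = 101/144 at ψ = 5/4 — none vanishes.
Branch term log(1 - ψ/(-4)): argument at 5/4 is 21/16, nonzero, so 5/4 is not its branch point (a point on a principal cut is still regular for the continued germ).
Branch term log(1 - ψ/(-10)): argument at 5/4 is 9/8, nonzero, so 5/4 is not its branch point (a point on a principal cut is still regular for the continued germ).
So the germ continues analytically to 5/4.

The point is a regular point.


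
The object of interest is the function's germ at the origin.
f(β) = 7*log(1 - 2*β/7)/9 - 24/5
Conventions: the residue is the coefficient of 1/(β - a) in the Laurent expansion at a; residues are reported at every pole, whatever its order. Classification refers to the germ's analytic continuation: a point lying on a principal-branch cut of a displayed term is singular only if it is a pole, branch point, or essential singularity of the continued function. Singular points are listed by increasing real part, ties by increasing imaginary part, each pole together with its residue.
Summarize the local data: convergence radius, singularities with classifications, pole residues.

Branch term (7/9)*log(1 - β/(7/2)): its argument vanishes at β = 7/2, a logarithmic branch point, modulus 7/2.
The radius of convergence is the smallest modulus among the singular points: 7/2.

Radius of convergence at 0: 7/2.
At 7/2: a logarithmic branch point.


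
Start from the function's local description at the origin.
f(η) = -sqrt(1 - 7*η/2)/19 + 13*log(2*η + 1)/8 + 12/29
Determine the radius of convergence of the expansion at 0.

The radius of convergence is 2/7.

Branch term (13/8)*log(1 - η/(-1/2)): its argument vanishes at η = -1/2, a logarithmic branch point, modulus 1/2.
Branch term (-1/19)*sqrt(1 - η/(2/7)): its argument vanishes at η = 2/7, a square-root branch point, modulus 2/7.
The radius of convergence is the smallest modulus among the singular points: 2/7.


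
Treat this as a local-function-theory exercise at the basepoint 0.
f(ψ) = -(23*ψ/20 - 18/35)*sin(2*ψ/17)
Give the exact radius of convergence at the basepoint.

The radius of convergence is infinite.

The factor -sin(2*ψ/17) is entire and contributes no finite singular point.
The polynomial part has no poles.
No finite singular points: the Taylor series at 0 converges everywhere.


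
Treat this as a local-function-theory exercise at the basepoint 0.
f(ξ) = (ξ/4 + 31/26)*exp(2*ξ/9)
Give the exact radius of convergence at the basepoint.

The factor exp(2*ξ/9) is entire and contributes no finite singular point.
The polynomial part has no poles.
No finite singular points: the Taylor series at 0 converges everywhere.

The radius of convergence is infinite.


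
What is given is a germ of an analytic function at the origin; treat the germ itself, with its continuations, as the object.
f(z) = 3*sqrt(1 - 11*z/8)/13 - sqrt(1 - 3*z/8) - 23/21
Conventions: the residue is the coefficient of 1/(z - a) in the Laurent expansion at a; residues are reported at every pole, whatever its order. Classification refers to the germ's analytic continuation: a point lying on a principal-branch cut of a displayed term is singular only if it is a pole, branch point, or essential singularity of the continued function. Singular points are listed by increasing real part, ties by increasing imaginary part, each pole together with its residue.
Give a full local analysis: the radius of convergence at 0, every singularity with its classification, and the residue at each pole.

Branch term (3/13)*sqrt(1 - z/(8/11)): its argument vanishes at z = 8/11, a square-root branch point, modulus 8/11.
Branch term (-1)*sqrt(1 - z/(8/3)): its argument vanishes at z = 8/3, a square-root branch point, modulus 8/3.
The radius of convergence is the smallest modulus among the singular points: 8/11.
List the singular points by increasing real part (a conjugate pair: the negative imaginary part first).

Radius of convergence at 0: 8/11.
At 8/11: an algebraic (square-root) branch point.
At 8/3: an algebraic (square-root) branch point.


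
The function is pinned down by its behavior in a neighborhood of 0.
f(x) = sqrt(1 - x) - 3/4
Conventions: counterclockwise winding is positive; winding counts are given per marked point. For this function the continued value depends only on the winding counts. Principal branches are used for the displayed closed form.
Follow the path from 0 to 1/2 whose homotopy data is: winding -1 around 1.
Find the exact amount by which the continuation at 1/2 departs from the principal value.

Continued minus principal equals -sqrt(2).

The rational part is single-valued and drops out of the difference; each branch term changes only by its own monodromy.
(1)*sqrt(1 - x/(1)): winding -1 is odd, the square root flips sign, contributing -2*(1)*sqrt(1 - (1/2)/(1)) = -2*(1)*sqrt(1/2) = -sqrt(2).
Summing the contributions at x = 1/2 gives -sqrt(2).


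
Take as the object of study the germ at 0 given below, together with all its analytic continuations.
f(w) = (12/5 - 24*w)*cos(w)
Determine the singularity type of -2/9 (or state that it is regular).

The point is a regular point.

There is no denominator, hence no pole anywhere.
The factor cos(w) is entire.
So the germ continues analytically to -2/9.


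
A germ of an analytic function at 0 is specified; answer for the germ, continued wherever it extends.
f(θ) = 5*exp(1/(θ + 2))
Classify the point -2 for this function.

The point is an essential singularity.

The exponent 1/(θ - (-2)) has a pole at -2, so exp(1/(θ - (-2))) takes every nonzero value near it: an essential singularity (not a pole of any order).


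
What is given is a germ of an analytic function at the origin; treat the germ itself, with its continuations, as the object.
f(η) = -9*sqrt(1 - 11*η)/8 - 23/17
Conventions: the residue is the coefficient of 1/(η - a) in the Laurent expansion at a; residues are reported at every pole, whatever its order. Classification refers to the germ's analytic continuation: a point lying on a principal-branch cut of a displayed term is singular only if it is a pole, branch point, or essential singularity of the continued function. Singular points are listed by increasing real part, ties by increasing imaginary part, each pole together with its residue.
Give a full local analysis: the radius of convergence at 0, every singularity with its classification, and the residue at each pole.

Branch term (-9/8)*sqrt(1 - η/(1/11)): its argument vanishes at η = 1/11, a square-root branch point, modulus 1/11.
The radius of convergence is the smallest modulus among the singular points: 1/11.

Radius of convergence at 0: 1/11.
At 1/11: an algebraic (square-root) branch point.


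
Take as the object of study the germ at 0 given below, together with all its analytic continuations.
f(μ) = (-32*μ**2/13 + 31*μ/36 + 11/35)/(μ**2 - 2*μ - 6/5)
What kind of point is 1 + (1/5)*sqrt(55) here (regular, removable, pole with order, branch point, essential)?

The denominator factor μ**2 - 2*μ - 6/5 vanishes at 1 + (1/5)*sqrt(55) and appears to the power 1; the numerator there equals -109771/16380 - (1901/2340)*sqrt(55), nonzero, and no other factor vanishes.
Hence a pole whose order is the multiplicity, 1.

The point is a pole of order 1.


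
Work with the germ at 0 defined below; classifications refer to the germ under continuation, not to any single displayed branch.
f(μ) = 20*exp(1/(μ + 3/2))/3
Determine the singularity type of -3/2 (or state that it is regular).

The point is an essential singularity.

The exponent 1/(μ - (-3/2)) has a pole at -3/2, so exp(1/(μ - (-3/2))) takes every nonzero value near it: an essential singularity (not a pole of any order).


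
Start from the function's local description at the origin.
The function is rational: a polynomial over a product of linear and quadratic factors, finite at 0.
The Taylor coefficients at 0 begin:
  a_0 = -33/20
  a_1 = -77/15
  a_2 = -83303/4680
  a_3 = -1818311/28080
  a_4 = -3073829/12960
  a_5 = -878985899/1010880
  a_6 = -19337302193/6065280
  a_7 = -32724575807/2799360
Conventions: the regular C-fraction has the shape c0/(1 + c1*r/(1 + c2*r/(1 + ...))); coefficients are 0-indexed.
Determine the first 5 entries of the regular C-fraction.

The regular C-fraction coefficients are [-33/20, -28/9, -2335/6552, -563847/339976, 448/467].


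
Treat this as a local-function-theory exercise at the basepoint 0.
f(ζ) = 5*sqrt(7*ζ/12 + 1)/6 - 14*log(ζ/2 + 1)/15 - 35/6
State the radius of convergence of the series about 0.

Branch term (-14/15)*log(1 - ζ/(-2)): its argument vanishes at ζ = -2, a logarithmic branch point, modulus 2.
Branch term (5/6)*sqrt(1 - ζ/(-12/7)): its argument vanishes at ζ = -12/7, a square-root branch point, modulus 12/7.
The radius of convergence is the smallest modulus among the singular points: 12/7.

The radius of convergence is 12/7.


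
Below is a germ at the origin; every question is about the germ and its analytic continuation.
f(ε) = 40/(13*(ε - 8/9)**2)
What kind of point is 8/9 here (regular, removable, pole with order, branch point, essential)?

The point is a pole of order 2.

The denominator factor ε - 8/9 vanishes at 8/9 and appears to the power 2; the numerator there equals 40/13, nonzero, and no other factor vanishes.
Hence a pole whose order is the multiplicity, 2.


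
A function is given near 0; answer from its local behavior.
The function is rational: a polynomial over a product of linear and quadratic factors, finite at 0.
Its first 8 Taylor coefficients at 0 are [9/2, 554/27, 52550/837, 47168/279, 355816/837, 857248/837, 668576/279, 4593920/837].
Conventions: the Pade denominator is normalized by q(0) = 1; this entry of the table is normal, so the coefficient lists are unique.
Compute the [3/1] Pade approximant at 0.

Taylor coefficients needed (read off): a_0 = 9/2, a_1 = 554/27, a_2 = 52550/837, a_3 = 47168/279, a_4 = 355816/837.
Write the denominator as Q(k) = 1 + q1*k. Requiring Q*f - P = O(k^5) with deg P <= 3 kills the coefficients of k^4..k^4 in Q*f:
  k^4: a_4 + q1*a_3 = 0, i.e. 355816/837 + (47168/279)*q1 = 0.
Solving this linear system: q1 = -44477/17688.
The numerator is Q*f truncated at degree 3: P0 = a_0 = 9/2; P1 = a_1 + q1*a_0 = 2930131/318384; P2 = a_2 + q1*a_1 = 82828201/7402428; P3 = a_3 + q1*a_2 = 82828201/7402428.

The Pade approximant has numerator coefficients [9/2, 2930131/318384, 82828201/7402428, 82828201/7402428]; denominator coefficients [1, -44477/17688].


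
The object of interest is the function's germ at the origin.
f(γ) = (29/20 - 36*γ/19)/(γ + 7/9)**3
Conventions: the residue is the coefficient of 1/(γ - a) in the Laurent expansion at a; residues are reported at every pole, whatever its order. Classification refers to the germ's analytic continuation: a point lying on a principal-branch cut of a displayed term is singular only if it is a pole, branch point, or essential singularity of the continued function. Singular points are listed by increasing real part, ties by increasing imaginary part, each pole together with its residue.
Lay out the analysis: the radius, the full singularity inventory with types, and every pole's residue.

Radius of convergence at 0: 7/9.
At -7/9: a pole of order 3; residue 0.

Denominator factor (γ + 7/9)^3: pole of order 3 at -7/9, modulus 7/9.
The radius of convergence is the smallest modulus among the singular points: 7/9.
At the order-3 pole -7/9 set g(γ) = (γ - (-7/9))^3*f(γ) = 29/20 - 36*γ/19.
Order-3 pole: residue = g''(a)/2; g''(-7/9) = 0, so the residue is 0.


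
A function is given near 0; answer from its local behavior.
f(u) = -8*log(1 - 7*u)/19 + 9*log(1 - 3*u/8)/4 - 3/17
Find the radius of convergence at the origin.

The radius of convergence is 1/7.

Branch term (-8/19)*log(1 - u/(1/7)): its argument vanishes at u = 1/7, a logarithmic branch point, modulus 1/7.
Branch term (9/4)*log(1 - u/(8/3)): its argument vanishes at u = 8/3, a logarithmic branch point, modulus 8/3.
The radius of convergence is the smallest modulus among the singular points: 1/7.


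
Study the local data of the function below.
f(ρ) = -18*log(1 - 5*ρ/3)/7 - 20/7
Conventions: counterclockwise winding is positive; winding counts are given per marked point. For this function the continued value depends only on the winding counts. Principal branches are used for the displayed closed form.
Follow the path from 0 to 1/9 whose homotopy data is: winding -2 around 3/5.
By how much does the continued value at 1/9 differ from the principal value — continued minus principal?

The rational part is single-valued and drops out of the difference; each branch term changes only by its own monodromy.
(-18/7)*log(1 - ρ/(3/5)): each positive loop around 3/5 adds 2*pi*i to the log, so winding -2 contributes (-18/7)*(-2)*2*pi*i = (72/7)*pi*i.
Summing the contributions at ρ = 1/9 gives (72/7)*pi*i.

Continued minus principal equals (72/7)*pi*i.


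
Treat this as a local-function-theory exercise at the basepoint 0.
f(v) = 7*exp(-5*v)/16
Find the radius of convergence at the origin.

The radius of convergence is infinite.

The factor exp(-5*v) is entire and contributes no finite singular point.
The polynomial part has no poles.
No finite singular points: the Taylor series at 0 converges everywhere.


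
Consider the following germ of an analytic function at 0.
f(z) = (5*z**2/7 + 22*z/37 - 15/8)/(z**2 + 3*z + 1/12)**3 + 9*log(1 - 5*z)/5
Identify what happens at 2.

Denominator factors: z**2 + 3*z + 1/12 = 121/12 at z = 2 — none vanishes.
Branch term log(1 - z/(1/5)): argument at 2 is -9, nonzero, so 2 is not its branch point (a point on a principal cut is still regular for the continued germ).
So the germ continues analytically to 2.

The point is a regular point.


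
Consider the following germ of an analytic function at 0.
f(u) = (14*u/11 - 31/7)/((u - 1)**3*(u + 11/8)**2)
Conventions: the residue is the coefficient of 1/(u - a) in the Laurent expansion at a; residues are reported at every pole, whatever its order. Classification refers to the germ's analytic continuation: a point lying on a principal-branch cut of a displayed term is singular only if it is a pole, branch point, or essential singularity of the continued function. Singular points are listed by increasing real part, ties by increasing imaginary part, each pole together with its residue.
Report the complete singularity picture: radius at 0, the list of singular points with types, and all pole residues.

Denominator factor (u + 11/8)^2: pole of order 2 at -11/8, modulus 11/8.
Denominator factor (u - 1)^3: pole of order 3 at 1, modulus 1.
The radius of convergence is the smallest modulus among the singular points: 1.
At the order-2 pole -11/8 set g(u) = (u - (-11/8))^2*f(u) = (14*u/11 - 31/7)/(u - 1)**3.
Order-2 pole: residue = g'(a); g'(-11/8) = 4892672/10034717, so the residue is 4892672/10034717.
At the order-3 pole 1 set g(u) = (u - (1))^3*f(u) = (14*u/11 - 31/7)/(u + 11/8)**2.
Order-3 pole: residue = g''(a)/2; g''(1) = -9785344/10034717, so the residue is -4892672/10034717.
List the singular points by increasing real part (a conjugate pair: the negative imaginary part first).

Radius of convergence at 0: 1.
At -11/8: a pole of order 2; residue 4892672/10034717.
At 1: a pole of order 3; residue -4892672/10034717.


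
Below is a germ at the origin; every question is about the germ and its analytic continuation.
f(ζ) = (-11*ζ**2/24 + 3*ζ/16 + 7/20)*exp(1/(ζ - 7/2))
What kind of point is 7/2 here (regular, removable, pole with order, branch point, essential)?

The point is an essential singularity.

The exponent 1/(ζ - (7/2)) has a pole at 7/2, so exp(1/(ζ - (7/2))) takes every nonzero value near it: an essential singularity (not a pole of any order).


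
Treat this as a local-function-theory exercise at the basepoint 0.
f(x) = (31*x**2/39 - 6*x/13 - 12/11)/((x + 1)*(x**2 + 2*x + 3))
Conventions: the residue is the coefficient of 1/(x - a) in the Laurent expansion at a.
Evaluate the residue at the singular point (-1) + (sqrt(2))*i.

The residue is (47/132) + ((20/39)*sqrt(2))*i.


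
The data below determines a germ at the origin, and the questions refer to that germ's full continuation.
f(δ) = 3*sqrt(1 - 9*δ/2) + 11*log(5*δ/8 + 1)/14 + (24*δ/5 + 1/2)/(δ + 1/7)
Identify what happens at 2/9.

The term (3)*sqrt(1 - δ/(2/9)) has argument 1 - 2/9/(2/9) = 0 at 2/9: a square-root (algebraic, two-sheeted) branch point; the remaining terms are analytic or single-valued there.

The point is an algebraic (square-root) branch point.


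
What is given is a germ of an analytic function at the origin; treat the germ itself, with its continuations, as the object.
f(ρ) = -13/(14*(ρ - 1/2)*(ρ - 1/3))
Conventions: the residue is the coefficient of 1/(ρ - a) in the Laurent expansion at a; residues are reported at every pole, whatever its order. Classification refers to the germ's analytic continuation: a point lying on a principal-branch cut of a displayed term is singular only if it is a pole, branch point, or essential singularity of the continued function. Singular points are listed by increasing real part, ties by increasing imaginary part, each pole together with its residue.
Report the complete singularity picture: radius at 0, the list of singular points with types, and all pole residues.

Denominator factor (ρ - 1/3): pole of order 1 at 1/3, modulus 1/3.
Denominator factor (ρ - 1/2): pole of order 1 at 1/2, modulus 1/2.
The radius of convergence is the smallest modulus among the singular points: 1/3.
At the order-1 pole 1/3 set g(ρ) = (ρ - (1/3))*f(ρ) = -13/(14*(ρ - 1/2)).
Simple pole: residue = g(a) at a = 1/3, which is 39/7.
At the order-1 pole 1/2 set g(ρ) = (ρ - (1/2))*f(ρ) = -13/(14*(ρ - 1/3)).
Simple pole: residue = g(a) at a = 1/2, which is -39/7.
List the singular points by increasing real part (a conjugate pair: the negative imaginary part first).

Radius of convergence at 0: 1/3.
At 1/3: a pole of order 1; residue 39/7.
At 1/2: a pole of order 1; residue -39/7.


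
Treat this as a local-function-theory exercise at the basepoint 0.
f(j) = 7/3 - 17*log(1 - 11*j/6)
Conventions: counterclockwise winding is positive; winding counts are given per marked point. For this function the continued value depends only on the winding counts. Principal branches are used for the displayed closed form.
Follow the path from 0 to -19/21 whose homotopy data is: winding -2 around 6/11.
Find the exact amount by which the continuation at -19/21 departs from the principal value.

The rational part is single-valued and drops out of the difference; each branch term changes only by its own monodromy.
(-17)*log(1 - j/(6/11)): each positive loop around 6/11 adds 2*pi*i to the log, so winding -2 contributes (-17)*(-2)*2*pi*i = (68)*pi*i.
Summing the contributions at j = -19/21 gives (68)*pi*i.

Continued minus principal equals (68)*pi*i.


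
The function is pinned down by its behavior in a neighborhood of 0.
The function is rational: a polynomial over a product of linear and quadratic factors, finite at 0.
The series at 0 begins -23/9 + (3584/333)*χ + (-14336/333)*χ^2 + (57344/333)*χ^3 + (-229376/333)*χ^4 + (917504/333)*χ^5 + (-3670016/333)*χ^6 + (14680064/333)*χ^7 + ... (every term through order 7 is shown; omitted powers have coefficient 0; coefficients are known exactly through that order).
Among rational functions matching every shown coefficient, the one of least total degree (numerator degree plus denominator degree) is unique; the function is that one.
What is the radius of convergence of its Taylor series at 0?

No rational of total degree below 2 reproduces all 8 coefficients; solving the [1/1] Pade equations on them gives f(χ) = (5*χ/37 - 23/36)/(χ + 1/4), whose expansion matches every shown term.
Denominator factor (χ + 1/4): pole of order 1 at -1/4, modulus 1/4.
The radius of convergence is the smallest modulus among the singular points: 1/4.

The radius of convergence is 1/4.


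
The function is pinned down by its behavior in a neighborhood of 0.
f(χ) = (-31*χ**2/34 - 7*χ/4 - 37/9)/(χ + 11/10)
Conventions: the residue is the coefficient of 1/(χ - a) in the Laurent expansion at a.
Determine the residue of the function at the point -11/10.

The residue is -50327/15300.

At the order-1 pole -11/10 set g(χ) = (χ - (-11/10))*f(χ) = -31*χ**2/34 - 7*χ/4 - 37/9.
Simple pole: residue = g(a) at a = -11/10, which is -50327/15300.


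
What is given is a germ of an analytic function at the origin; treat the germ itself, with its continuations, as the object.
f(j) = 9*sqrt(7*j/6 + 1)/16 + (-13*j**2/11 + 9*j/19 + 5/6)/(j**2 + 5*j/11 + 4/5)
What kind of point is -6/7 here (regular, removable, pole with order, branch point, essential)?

The term (9/16)*sqrt(1 - j/(-6/7)) has argument 1 - -6/7/(-6/7) = 0 at -6/7: a square-root (algebraic, two-sheeted) branch point; the remaining terms are analytic or single-valued there.

The point is an algebraic (square-root) branch point.


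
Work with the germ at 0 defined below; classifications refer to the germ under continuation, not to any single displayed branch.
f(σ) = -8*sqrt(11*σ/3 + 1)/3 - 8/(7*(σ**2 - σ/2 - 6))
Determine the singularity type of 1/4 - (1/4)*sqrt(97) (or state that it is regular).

The point is a pole of order 1.

The denominator factor σ**2 - σ/2 - 6 vanishes at 1/4 - (1/4)*sqrt(97) and appears to the power 1; the numerator there equals -8/7, nonzero, and no other factor vanishes.
The branch terms are analytic at this point.
Hence a pole whose order is the multiplicity, 1.


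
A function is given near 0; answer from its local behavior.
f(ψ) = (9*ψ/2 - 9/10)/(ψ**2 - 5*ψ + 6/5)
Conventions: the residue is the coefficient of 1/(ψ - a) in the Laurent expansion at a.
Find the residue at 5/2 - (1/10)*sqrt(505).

The factor ψ**2 - 5*ψ + 6/5 splits as (ψ - a)(ψ - a') with a = 5/2 - (1/10)*sqrt(505), a' = 5/2 + (1/10)*sqrt(505). At the order-1 pole a set g(ψ) = (ψ - a)*f(ψ) = [9*ψ/2 - 9/10] / (ψ - a').
Simple pole: residue = g(a) at a = 5/2 - (1/10)*sqrt(505), which is 9/4 - (207/2020)*sqrt(505).

The residue is 9/4 - (207/2020)*sqrt(505).


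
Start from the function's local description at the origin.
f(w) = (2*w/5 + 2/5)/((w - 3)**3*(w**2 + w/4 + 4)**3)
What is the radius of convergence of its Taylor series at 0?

Denominator factor (w - 3)^3: pole of order 3 at 3, modulus 3.
Denominator factor (w**2 + w/4 + 4)^3: discriminant -255/16, complex-conjugate roots (-1/8) + ((1/8)*sqrt(255))*i and (-1/8) - ((1/8)*sqrt(255))*i; poles of order 3, moduli 2 and 2.
The radius of convergence is the smallest modulus among the singular points: 2.

The radius of convergence is 2.


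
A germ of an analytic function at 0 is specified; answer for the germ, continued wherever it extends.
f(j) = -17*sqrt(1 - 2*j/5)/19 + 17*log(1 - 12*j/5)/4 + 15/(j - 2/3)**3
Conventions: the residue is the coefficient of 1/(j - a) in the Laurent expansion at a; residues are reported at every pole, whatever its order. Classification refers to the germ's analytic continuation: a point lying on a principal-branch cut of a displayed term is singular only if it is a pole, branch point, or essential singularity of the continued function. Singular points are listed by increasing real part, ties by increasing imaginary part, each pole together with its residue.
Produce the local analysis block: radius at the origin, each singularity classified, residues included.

Denominator factor (j - 2/3)^3: pole of order 3 at 2/3, modulus 2/3.
Branch term (17/4)*log(1 - j/(5/12)): its argument vanishes at j = 5/12, a logarithmic branch point, modulus 5/12.
Branch term (-17/19)*sqrt(1 - j/(5/2)): its argument vanishes at j = 5/2, a square-root branch point, modulus 5/2.
The radius of convergence is the smallest modulus among the singular points: 5/12.
The branch terms are analytic at 2/3 and contribute nothing to the residue; only the rational part matters.
At the order-3 pole 2/3 set g(j) = (j - (2/3))^3*(rational part) = 15.
Order-3 pole: residue = g''(a)/2; g''(2/3) = 0, so the residue is 0.
List the singular points by increasing real part (a conjugate pair: the negative imaginary part first).

Radius of convergence at 0: 5/12.
At 5/12: a logarithmic branch point.
At 2/3: a pole of order 3; residue 0.
At 5/2: an algebraic (square-root) branch point.


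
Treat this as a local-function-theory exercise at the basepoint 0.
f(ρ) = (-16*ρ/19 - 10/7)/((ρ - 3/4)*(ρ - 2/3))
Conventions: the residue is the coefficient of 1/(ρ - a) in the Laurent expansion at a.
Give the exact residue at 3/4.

The residue is -3288/133.

At the order-1 pole 3/4 set g(ρ) = (ρ - (3/4))*f(ρ) = (-16*ρ/19 - 10/7)/(ρ - 2/3).
Simple pole: residue = g(a) at a = 3/4, which is -3288/133.


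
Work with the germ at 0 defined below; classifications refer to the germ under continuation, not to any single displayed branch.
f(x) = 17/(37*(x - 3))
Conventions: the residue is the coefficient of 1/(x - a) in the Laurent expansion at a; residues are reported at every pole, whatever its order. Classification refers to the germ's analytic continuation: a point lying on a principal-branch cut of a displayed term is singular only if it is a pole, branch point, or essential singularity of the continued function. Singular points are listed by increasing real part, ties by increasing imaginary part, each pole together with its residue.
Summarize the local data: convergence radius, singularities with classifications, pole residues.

Radius of convergence at 0: 3.
At 3: a pole of order 1; residue 17/37.

Denominator factor (x - 3): pole of order 1 at 3, modulus 3.
The radius of convergence is the smallest modulus among the singular points: 3.
At the order-1 pole 3 set g(x) = (x - (3))*f(x) = 17/37.
Simple pole: residue = g(a) at a = 3, which is 17/37.


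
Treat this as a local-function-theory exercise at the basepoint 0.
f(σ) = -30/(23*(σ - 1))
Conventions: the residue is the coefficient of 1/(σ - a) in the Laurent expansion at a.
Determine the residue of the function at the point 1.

The residue is -30/23.

At the order-1 pole 1 set g(σ) = (σ - (1))*f(σ) = -30/23.
Simple pole: residue = g(a) at a = 1, which is -30/23.


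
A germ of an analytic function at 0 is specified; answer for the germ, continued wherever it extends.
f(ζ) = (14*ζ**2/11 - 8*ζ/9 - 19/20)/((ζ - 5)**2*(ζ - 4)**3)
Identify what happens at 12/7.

Denominator factors: ζ - 4 = -16/7 at ζ = 12/7; ζ - 5 = -23/7 at ζ = 12/7 — none vanishes.
So the germ continues analytically to 12/7.

The point is a regular point.


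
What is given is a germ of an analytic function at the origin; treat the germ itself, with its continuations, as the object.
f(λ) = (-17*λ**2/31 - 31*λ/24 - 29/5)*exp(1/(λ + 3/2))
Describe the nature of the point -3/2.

The point is an essential singularity.

The exponent 1/(λ - (-3/2)) has a pole at -3/2, so exp(1/(λ - (-3/2))) takes every nonzero value near it: an essential singularity (not a pole of any order).


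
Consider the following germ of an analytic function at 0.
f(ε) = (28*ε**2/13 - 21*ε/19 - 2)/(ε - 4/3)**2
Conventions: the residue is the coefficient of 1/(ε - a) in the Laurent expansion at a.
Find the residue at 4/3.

The residue is 3437/741.

At the order-2 pole 4/3 set g(ε) = (ε - (4/3))^2*f(ε) = 28*ε**2/13 - 21*ε/19 - 2.
Order-2 pole: residue = g'(a); g'(4/3) = 3437/741, so the residue is 3437/741.


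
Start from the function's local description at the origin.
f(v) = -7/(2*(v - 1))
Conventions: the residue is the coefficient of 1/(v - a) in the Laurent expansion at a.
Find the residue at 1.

At the order-1 pole 1 set g(v) = (v - (1))*f(v) = -7/2.
Simple pole: residue = g(a) at a = 1, which is -7/2.

The residue is -7/2.


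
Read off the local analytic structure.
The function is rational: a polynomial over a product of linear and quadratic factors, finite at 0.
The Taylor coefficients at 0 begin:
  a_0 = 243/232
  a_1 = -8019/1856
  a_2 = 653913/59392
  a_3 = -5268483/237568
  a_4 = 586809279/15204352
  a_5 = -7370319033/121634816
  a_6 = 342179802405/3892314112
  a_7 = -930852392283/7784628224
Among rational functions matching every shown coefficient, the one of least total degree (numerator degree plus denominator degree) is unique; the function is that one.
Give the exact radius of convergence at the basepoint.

No rational of total degree below 4 reproduces all 8 coefficients; solving the [0/4] Pade equations on them gives f(σ) = 24/(29*(σ**2 + 11*σ/6 + 8/9)**2), whose expansion matches every shown term.
Denominator factor (σ**2 + 11*σ/6 + 8/9)^2: discriminant -7/36, complex-conjugate roots (-11/12) + ((1/12)*sqrt(7))*i and (-11/12) - ((1/12)*sqrt(7))*i; poles of order 2, moduli (2/3)*sqrt(2) and (2/3)*sqrt(2).
The radius of convergence is the smallest modulus among the singular points: (2/3)*sqrt(2).

The radius of convergence is (2/3)*sqrt(2).


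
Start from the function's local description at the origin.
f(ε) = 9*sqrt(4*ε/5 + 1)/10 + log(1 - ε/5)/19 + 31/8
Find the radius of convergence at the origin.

Branch term (1/19)*log(1 - ε/(5)): its argument vanishes at ε = 5, a logarithmic branch point, modulus 5.
Branch term (9/10)*sqrt(1 - ε/(-5/4)): its argument vanishes at ε = -5/4, a square-root branch point, modulus 5/4.
The radius of convergence is the smallest modulus among the singular points: 5/4.

The radius of convergence is 5/4.


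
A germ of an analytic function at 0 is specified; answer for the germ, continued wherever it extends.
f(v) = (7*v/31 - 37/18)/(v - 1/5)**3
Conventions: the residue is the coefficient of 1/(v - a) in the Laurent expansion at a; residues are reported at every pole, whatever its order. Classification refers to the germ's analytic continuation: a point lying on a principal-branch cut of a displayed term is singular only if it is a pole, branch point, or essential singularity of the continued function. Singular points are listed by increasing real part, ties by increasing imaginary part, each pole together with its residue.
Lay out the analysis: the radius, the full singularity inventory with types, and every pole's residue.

Radius of convergence at 0: 1/5.
At 1/5: a pole of order 3; residue 0.

Denominator factor (v - 1/5)^3: pole of order 3 at 1/5, modulus 1/5.
The radius of convergence is the smallest modulus among the singular points: 1/5.
At the order-3 pole 1/5 set g(v) = (v - (1/5))^3*f(v) = 7*v/31 - 37/18.
Order-3 pole: residue = g''(a)/2; g''(1/5) = 0, so the residue is 0.


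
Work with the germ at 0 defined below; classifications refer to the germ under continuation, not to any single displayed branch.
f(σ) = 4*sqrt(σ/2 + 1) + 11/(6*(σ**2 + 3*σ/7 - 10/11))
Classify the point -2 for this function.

The term (4)*sqrt(1 - σ/(-2)) has argument 1 - -2/(-2) = 0 at -2: a square-root (algebraic, two-sheeted) branch point; the remaining terms are analytic or single-valued there.

The point is an algebraic (square-root) branch point.
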